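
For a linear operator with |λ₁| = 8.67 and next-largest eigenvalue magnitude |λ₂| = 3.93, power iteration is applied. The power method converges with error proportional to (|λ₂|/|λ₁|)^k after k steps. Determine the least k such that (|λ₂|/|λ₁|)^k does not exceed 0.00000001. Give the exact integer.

24

|λ₂/λ₁| = 3.93/8.67 = 0.45329
Need k ≥ ln(0.00000001) / ln(0.45329) = -18.4207 / -0.7912 ≈ 23.281
Smallest integer k satisfying the bound: 24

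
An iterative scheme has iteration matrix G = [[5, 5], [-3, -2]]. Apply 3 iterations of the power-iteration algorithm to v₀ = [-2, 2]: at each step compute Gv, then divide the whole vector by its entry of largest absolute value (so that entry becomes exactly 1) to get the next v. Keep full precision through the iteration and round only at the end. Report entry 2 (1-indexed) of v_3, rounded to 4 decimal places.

Gv0 = (0.00000, 2.00000); divide by 2.00000 → v1 = (0.00000, 1.00000)
Gv1 = (5.00000, -2.00000); divide by 5.00000 → v2 = (1.00000, -0.40000)
Gv2 = (3.00000, -2.20000); divide by 3.00000 → v3 = (1.00000, -0.73333)
Requested entry of v3: -22/30 = -0.7333

-0.7333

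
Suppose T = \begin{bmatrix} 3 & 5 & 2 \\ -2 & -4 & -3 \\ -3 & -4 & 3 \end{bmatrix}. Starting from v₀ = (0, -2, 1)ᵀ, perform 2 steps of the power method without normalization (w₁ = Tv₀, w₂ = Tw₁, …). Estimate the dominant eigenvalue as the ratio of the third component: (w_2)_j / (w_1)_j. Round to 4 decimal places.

3.3636

w1 = Tv₀ = (3·0 + 5·(-2) + 2·1; (-2)·0 + (-4)·(-2) + (-3)·1; (-3)·0 + (-4)·(-2) + 3·1) = (-8, 5, 11)
w2 = Tw1 = (3·(-8) + 5·5 + 2·11; (-2)·(-8) + (-4)·5 + (-3)·11; (-3)·(-8) + (-4)·5 + 3·11) = (23, -37, 37)
Ratio at component: 37 / 11 = 3.3636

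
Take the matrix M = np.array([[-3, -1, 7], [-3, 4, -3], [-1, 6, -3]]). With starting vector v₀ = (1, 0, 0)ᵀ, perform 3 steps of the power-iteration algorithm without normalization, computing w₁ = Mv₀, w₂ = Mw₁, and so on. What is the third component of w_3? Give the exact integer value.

w1 = Mv₀ = ((-3)·1 + (-1)·0 + 7·0; (-3)·1 + 4·0 + (-3)·0; (-1)·1 + 6·0 + (-3)·0) = (-3, -3, -1)
w2 = Mw1 = ((-3)·(-3) + (-1)·(-3) + 7·(-1); (-3)·(-3) + 4·(-3) + (-3)·(-1); (-1)·(-3) + 6·(-3) + (-3)·(-1)) = (5, 0, -12)
w3 = Mw2 = (-99, 21, 31)
The requested component of w3 is 31.

31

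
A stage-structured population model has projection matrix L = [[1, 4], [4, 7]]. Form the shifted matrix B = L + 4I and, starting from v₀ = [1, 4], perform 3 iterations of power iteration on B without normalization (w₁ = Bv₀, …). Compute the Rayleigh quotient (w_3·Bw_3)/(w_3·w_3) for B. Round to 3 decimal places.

μ ≈ 13.000

B = L + 4I has rows (5, 4); (4, 11)
w1 = Bv₀ = (5·1 + 4·4; 4·1 + 11·4) = (21, 48)
w2 = Bw1 = (5·21 + 4·48; 4·21 + 11·48) = (297, 612)
w3 = Bw2 = (3933, 7920)
Bw3 = (51345, 102852)
w3·Bw3 = 1016527725; w3·w3 = 78194889; μ ≈ 1016527725/78194889 = 13.000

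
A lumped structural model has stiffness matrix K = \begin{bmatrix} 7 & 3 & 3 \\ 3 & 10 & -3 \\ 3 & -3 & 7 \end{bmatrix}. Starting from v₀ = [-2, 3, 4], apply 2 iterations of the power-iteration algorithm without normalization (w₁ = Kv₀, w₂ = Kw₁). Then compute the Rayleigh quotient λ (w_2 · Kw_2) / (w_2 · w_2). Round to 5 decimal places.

λ ≈ 10.71188

w1 = Kv₀ = (7·(-2) + 3·3 + 3·4; 3·(-2) + 10·3 + (-3)·4; 3·(-2) + (-3)·3 + 7·4) = (7, 12, 13)
w2 = Kw1 = (7·7 + 3·12 + 3·13; 3·7 + 10·12 + (-3)·13; 3·7 + (-3)·12 + 7·13) = (124, 102, 76)
Kw2 = (1402, 1164, 598)
w2·Kw2 = 124·1402 + 102·1164 + 76·598 = 338024; w2·w2 = 124·124 + 102·102 + 76·76 = 31556
λ ≈ 338024/31556 = 10.71188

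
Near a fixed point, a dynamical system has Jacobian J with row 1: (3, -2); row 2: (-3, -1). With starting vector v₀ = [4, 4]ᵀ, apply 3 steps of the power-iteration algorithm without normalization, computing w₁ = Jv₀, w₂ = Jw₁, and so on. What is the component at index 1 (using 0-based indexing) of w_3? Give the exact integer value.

-136

w1 = Jv₀ = (4, -16)
w2 = Jw1 = (44, 4)
w3 = Jw2 = (124, -136)
The requested component of w3 is -136.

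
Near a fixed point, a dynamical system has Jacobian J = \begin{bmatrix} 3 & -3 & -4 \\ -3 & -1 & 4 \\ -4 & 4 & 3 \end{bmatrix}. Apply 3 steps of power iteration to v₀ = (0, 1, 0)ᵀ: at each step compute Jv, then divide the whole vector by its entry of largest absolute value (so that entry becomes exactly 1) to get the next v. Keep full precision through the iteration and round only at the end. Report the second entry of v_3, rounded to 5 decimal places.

0.47619

Jv0 = (-3.000000, -1.000000, 4.000000); divide by 4.000000 → v1 = (-0.750000, -0.250000, 1.000000)
Jv1 = (-5.500000, 6.500000, 5.000000); divide by 6.500000 → v2 = (-0.846154, 1.000000, 0.769231)
Jv2 = (-8.615385, 4.615385, 9.692308); divide by 9.692308 → v3 = (-0.888889, 0.476190, 1.000000)
Requested entry of v3: 120/252 = 0.47619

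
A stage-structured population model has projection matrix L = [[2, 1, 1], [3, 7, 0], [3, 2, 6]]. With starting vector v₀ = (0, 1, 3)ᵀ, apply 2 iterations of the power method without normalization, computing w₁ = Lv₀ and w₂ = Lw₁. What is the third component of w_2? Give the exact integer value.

146

w1 = Lv₀ = (2·0 + 1·1 + 1·3; 3·0 + 7·1 + 0·3; 3·0 + 2·1 + 6·3) = (4, 7, 20)
w2 = Lw1 = (2·4 + 1·7 + 1·20; 3·4 + 7·7 + 0·20; 3·4 + 2·7 + 6·20) = (35, 61, 146)
The requested component of w2 is 146.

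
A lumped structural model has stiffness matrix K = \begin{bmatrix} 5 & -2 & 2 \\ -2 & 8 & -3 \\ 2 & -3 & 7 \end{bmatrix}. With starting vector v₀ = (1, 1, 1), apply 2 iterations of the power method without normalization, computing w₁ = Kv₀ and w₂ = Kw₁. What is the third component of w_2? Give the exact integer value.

43

w1 = Kv₀ = (5, 3, 6)
w2 = Kw1 = (31, -4, 43)
The requested component of w2 is 43.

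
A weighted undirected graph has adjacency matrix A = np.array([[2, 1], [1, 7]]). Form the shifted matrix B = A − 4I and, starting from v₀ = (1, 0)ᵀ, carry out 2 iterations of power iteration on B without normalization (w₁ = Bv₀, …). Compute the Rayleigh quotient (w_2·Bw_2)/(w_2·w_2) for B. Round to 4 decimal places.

-1.4231

B = A − 4I has rows (-2, 1); (1, 3)
w1 = Bv₀ = ((-2)·1 + 1·0; 1·1 + 3·0) = (-2, 1)
w2 = Bw1 = ((-2)·(-2) + 1·1; 1·(-2) + 3·1) = (5, 1)
Bw2 = (-9, 8)
w2·Bw2 = -37; w2·w2 = 26; μ ≈ -37/26 = -1.4231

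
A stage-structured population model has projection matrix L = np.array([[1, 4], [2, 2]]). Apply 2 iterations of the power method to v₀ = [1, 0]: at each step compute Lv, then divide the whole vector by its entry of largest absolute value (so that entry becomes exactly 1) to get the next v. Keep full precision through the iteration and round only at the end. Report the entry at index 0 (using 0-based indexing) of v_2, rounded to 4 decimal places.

Lv0 = (1.00000, 2.00000); divide by 2.00000 → v1 = (0.50000, 1.00000)
Lv1 = (4.50000, 3.00000); divide by 4.50000 → v2 = (1.00000, 0.66667)
Requested entry of v2: 9/9 = 1.0000

1.0000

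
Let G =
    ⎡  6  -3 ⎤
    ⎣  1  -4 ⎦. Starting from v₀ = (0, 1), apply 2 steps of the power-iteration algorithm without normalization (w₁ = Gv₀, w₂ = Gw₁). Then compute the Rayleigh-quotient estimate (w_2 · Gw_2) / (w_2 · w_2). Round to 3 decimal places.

w1 = Gv₀ = (6·0 + (-3)·1; 1·0 + (-4)·1) = (-3, -4)
w2 = Gw1 = (6·(-3) + (-3)·(-4); 1·(-3) + (-4)·(-4)) = (-6, 13)
Gw2 = (-75, -58)
w2·Gw2 = (-6)·(-75) + 13·(-58) = -304; w2·w2 = (-6)·(-6) + 13·13 = 205
λ ≈ -304/205 = -1.483

-1.483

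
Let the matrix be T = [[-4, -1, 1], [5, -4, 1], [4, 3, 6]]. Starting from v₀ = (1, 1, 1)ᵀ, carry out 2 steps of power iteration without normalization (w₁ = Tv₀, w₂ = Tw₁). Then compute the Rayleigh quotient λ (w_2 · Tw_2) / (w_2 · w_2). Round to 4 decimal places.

w1 = Tv₀ = (-4, 2, 13)
w2 = Tw1 = (27, -15, 68)
Tw2 = (-25, 263, 471)
w2·Tw2 = 27·(-25) + (-15)·263 + 68·471 = 27408; w2·w2 = 27·27 + (-15)·(-15) + 68·68 = 5578
λ ≈ 27408/5578 = 4.9136

λ ≈ 4.9136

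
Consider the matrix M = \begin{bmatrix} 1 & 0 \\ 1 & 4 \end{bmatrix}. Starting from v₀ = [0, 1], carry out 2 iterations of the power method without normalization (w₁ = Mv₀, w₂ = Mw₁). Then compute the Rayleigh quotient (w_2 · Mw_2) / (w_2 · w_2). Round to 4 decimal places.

w1 = Mv₀ = (1·0 + 0·1; 1·0 + 4·1) = (0, 4)
w2 = Mw1 = (1·0 + 0·4; 1·0 + 4·4) = (0, 16)
Mw2 = (0, 64)
w2·Mw2 = 0·0 + 16·64 = 1024; w2·w2 = 0·0 + 16·16 = 256
λ ≈ 1024/256 = 4.0000

λ ≈ 4.0000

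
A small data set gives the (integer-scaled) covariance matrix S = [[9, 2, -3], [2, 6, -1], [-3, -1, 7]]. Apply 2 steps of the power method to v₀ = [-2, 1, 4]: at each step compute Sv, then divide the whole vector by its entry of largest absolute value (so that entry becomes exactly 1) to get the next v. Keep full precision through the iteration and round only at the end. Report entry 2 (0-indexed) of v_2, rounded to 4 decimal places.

Sv0 = (-28.00000, -2.00000, 33.00000); divide by 33.00000 → v1 = (-0.84848, -0.06061, 1.00000)
Sv1 = (-10.75758, -3.06061, 9.60606); divide by -10.75758 → v2 = (1.00000, 0.28451, -0.89296)
Requested entry of v2: 317/-355 = -0.8930

-0.8930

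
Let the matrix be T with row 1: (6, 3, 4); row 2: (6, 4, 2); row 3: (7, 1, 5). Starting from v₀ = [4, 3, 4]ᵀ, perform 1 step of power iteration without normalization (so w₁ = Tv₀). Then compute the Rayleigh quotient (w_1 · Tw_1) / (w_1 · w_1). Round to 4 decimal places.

w1 = Tv₀ = (6·4 + 3·3 + 4·4; 6·4 + 4·3 + 2·4; 7·4 + 1·3 + 5·4) = (49, 44, 51)
Tw1 = (630, 572, 642)
w1·Tw1 = 49·630 + 44·572 + 51·642 = 88780; w1·w1 = 49·49 + 44·44 + 51·51 = 6938
λ ≈ 88780/6938 = 12.7962

λ ≈ 12.7962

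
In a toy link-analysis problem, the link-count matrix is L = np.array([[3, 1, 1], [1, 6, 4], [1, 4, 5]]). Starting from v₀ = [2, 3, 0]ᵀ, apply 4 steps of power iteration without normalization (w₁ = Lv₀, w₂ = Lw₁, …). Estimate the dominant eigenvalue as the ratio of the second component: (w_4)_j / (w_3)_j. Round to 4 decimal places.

w1 = Lv₀ = (3·2 + 1·3 + 1·0; 1·2 + 6·3 + 4·0; 1·2 + 4·3 + 5·0) = (9, 20, 14)
w2 = Lw1 = (3·9 + 1·20 + 1·14; 1·9 + 6·20 + 4·14; 1·9 + 4·20 + 5·14) = (61, 185, 159)
w3 = Lw2 = (527, 1807, 1596)
w4 = Lw3 = (4984, 17753, 15735)
Ratio at component: 17753 / 1807 = 9.8246

λ ≈ 9.8246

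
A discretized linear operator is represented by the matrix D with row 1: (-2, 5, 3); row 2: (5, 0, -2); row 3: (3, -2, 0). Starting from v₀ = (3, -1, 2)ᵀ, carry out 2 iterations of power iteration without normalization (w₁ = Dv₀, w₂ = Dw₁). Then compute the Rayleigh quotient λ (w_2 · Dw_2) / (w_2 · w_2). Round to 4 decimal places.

w1 = Dv₀ = ((-2)·3 + 5·(-1) + 3·2; 5·3 + 0·(-1) + (-2)·2; 3·3 + (-2)·(-1) + 0·2) = (-5, 11, 11)
w2 = Dw1 = ((-2)·(-5) + 5·11 + 3·11; 5·(-5) + 0·11 + (-2)·11; 3·(-5) + (-2)·11 + 0·11) = (98, -47, -37)
Dw2 = (-542, 564, 388)
w2·Dw2 = 98·(-542) + (-47)·564 + (-37)·388 = -93980; w2·w2 = 98·98 + (-47)·(-47) + (-37)·(-37) = 13182
λ ≈ -93980/13182 = -7.1294

λ ≈ -7.1294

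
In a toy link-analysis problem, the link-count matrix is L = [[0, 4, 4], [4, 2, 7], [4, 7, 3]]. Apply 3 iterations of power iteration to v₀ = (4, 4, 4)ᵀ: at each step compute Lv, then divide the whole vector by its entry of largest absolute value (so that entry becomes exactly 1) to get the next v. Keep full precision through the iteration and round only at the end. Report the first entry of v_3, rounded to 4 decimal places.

Lv0 = (32.00000, 52.00000, 56.00000); divide by 56.00000 → v1 = (0.57143, 0.92857, 1.00000)
Lv1 = (7.71429, 11.14286, 11.78571); divide by 11.78571 → v2 = (0.65455, 0.94545, 1.00000)
Lv2 = (7.78182, 11.50909, 12.23636); divide by 12.23636 → v3 = (0.63596, 0.94056, 1.00000)
Requested entry of v3: 5136/8076 = 0.6360

0.6360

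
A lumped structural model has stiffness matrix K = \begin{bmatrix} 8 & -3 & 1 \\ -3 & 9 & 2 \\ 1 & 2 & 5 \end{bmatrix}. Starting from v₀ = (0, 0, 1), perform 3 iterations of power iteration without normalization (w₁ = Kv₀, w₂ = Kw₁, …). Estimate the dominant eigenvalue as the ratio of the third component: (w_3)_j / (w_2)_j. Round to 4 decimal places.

w1 = Kv₀ = (1, 2, 5)
w2 = Kw1 = (7, 25, 30)
w3 = Kw2 = (11, 264, 207)
Ratio at component: 207 / 30 = 6.9000

λ ≈ 6.9000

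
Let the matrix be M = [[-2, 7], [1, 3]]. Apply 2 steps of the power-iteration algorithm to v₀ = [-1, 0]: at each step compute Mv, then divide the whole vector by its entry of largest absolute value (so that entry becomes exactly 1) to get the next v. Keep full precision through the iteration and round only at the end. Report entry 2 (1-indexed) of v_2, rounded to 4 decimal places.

Mv0 = (2.00000, -1.00000); divide by 2.00000 → v1 = (1.00000, -0.50000)
Mv1 = (-5.50000, -0.50000); divide by -5.50000 → v2 = (1.00000, 0.09091)
Requested entry of v2: -1/-11 = 0.0909

0.0909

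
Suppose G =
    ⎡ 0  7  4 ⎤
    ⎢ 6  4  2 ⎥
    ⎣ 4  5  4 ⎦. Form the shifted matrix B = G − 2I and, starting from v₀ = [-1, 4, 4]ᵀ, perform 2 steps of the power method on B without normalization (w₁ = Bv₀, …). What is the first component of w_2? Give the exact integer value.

74

B = G − 2I has rows (-2, 7, 4); (6, 2, 2); (4, 5, 2)
w1 = Bv₀ = ((-2)·(-1) + 7·4 + 4·4; 6·(-1) + 2·4 + 2·4; 4·(-1) + 5·4 + 2·4) = (46, 10, 24)
w2 = Bw1 = ((-2)·46 + 7·10 + 4·24; 6·46 + 2·10 + 2·24; 4·46 + 5·10 + 2·24) = (74, 344, 282)
Requested component of w2: 74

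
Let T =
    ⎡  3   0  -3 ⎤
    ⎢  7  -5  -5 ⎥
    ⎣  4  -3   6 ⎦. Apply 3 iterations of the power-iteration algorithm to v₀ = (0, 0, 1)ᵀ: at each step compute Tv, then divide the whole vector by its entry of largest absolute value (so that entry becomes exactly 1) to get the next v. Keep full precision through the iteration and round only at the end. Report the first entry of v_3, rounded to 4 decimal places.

0.7795

Tv0 = (-3.00000, -5.00000, 6.00000); divide by 6.00000 → v1 = (-0.50000, -0.83333, 1.00000)
Tv1 = (-4.50000, -4.33333, 6.50000); divide by 6.50000 → v2 = (-0.69231, -0.66667, 1.00000)
Tv2 = (-5.07692, -6.51282, 5.23077); divide by -6.51282 → v3 = (0.77953, 1.00000, -0.80315)
Requested entry of v3: -198/-254 = 0.7795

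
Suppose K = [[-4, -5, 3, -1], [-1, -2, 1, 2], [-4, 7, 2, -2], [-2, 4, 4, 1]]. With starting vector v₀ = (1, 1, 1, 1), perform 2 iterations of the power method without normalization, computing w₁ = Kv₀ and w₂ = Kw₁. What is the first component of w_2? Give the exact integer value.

30

w1 = Kv₀ = ((-4)·1 + (-5)·1 + 3·1 + (-1)·1; (-1)·1 + (-2)·1 + 1·1 + 2·1; (-4)·1 + 7·1 + 2·1 + (-2)·1; (-2)·1 + 4·1 + 4·1 + 1·1) = (-7, 0, 3, 7)
w2 = Kw1 = ((-4)·(-7) + (-5)·0 + 3·3 + (-1)·7; (-1)·(-7) + (-2)·0 + 1·3 + 2·7; (-4)·(-7) + 7·0 + 2·3 + (-2)·7; (-2)·(-7) + 4·0 + 4·3 + 1·7) = (30, 24, 20, 33)
The requested component of w2 is 30.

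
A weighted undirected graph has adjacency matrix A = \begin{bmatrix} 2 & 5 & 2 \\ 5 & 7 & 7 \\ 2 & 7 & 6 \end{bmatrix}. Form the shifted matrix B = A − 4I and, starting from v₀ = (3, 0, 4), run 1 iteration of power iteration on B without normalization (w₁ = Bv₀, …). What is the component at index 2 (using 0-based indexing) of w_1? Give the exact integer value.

B = A − 4I has rows (-2, 5, 2); (5, 3, 7); (2, 7, 2)
w1 = Bv₀ = ((-2)·3 + 5·0 + 2·4; 5·3 + 3·0 + 7·4; 2·3 + 7·0 + 2·4) = (2, 43, 14)
Requested component of w1: 14

14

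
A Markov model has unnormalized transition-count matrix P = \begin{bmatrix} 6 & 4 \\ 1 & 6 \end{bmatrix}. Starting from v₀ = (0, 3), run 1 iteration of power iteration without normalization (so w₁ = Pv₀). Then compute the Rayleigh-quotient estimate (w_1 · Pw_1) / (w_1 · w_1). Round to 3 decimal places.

λ ≈ 8.308

w1 = Pv₀ = (12, 18)
Pw1 = (144, 120)
w1·Pw1 = 12·144 + 18·120 = 3888; w1·w1 = 12·12 + 18·18 = 468
λ ≈ 3888/468 = 8.308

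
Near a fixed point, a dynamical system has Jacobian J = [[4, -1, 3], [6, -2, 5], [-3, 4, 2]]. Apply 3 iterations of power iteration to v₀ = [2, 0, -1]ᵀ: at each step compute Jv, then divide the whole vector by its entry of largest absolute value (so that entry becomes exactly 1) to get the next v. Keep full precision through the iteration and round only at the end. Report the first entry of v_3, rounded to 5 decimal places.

Jv0 = (5.000000, 7.000000, -8.000000); divide by -8.000000 → v1 = (-0.625000, -0.875000, 1.000000)
Jv1 = (1.375000, 3.000000, 0.375000); divide by 3.000000 → v2 = (0.458333, 1.000000, 0.125000)
Jv2 = (1.208333, 1.375000, 2.875000); divide by 2.875000 → v3 = (0.420290, 0.478261, 1.000000)
Requested entry of v3: -29/-69 = 0.42029

0.42029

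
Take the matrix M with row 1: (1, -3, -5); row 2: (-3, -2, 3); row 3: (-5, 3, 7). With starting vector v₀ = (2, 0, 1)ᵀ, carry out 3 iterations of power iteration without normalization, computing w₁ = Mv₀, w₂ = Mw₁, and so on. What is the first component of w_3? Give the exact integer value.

w1 = Mv₀ = (-3, -3, -3)
w2 = Mw1 = (21, 6, -15)
w3 = Mw2 = (78, -120, -192)
The requested component of w3 is 78.

78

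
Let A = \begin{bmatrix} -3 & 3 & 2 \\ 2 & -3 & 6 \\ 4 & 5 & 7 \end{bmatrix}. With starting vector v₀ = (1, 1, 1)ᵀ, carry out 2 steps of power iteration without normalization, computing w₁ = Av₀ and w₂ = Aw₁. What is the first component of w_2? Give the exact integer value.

w1 = Av₀ = ((-3)·1 + 3·1 + 2·1; 2·1 + (-3)·1 + 6·1; 4·1 + 5·1 + 7·1) = (2, 5, 16)
w2 = Aw1 = ((-3)·2 + 3·5 + 2·16; 2·2 + (-3)·5 + 6·16; 4·2 + 5·5 + 7·16) = (41, 85, 145)
The requested component of w2 is 41.

41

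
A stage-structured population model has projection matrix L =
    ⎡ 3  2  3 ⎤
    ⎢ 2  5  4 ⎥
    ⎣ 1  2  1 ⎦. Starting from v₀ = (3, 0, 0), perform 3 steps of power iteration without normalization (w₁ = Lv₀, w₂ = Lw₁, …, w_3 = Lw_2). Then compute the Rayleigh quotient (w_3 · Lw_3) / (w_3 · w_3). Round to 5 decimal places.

w1 = Lv₀ = (9, 6, 3)
w2 = Lw1 = (48, 60, 24)
w3 = Lw2 = (336, 492, 192)
Lw3 = (2568, 3900, 1512)
w3·Lw3 = 336·2568 + 492·3900 + 192·1512 = 3071952; w3·w3 = 336·336 + 492·492 + 192·192 = 391824
λ ≈ 3071952/391824 = 7.84013

7.84013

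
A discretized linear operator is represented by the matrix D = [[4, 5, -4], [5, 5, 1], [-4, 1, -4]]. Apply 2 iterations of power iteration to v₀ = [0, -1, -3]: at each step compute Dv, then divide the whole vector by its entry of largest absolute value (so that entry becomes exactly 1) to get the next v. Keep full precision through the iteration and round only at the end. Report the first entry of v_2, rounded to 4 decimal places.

0.7000

Dv0 = (7.00000, -8.00000, 11.00000); divide by 11.00000 → v1 = (0.63636, -0.72727, 1.00000)
Dv1 = (-5.09091, 0.54545, -7.27273); divide by -7.27273 → v2 = (0.70000, -0.07500, 1.00000)
Requested entry of v2: -56/-80 = 0.7000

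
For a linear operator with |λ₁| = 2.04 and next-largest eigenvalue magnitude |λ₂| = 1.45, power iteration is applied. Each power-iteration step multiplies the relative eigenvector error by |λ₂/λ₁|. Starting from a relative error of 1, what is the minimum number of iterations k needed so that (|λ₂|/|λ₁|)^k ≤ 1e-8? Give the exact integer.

|λ₂/λ₁| = 1.45/2.04 = 0.71078
Need k ≥ ln(1e-8) / ln(0.71078) = -18.4207 / -0.3414 ≈ 53.958
Smallest integer k satisfying the bound: 54

54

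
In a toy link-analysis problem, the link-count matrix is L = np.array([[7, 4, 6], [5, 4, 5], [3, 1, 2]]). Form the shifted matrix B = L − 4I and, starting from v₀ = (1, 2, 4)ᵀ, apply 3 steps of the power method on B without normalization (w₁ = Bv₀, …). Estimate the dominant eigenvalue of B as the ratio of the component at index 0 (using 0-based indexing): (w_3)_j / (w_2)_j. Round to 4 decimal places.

B = L − 4I has rows (3, 4, 6); (5, 0, 5); (3, 1, -2)
w1 = Bv₀ = (35, 25, -3)
w2 = Bw1 = (187, 160, 136)
w3 = Bw2 = (2017, 1615, 449)
Ratio: 2017/187 = 10.7861

10.7861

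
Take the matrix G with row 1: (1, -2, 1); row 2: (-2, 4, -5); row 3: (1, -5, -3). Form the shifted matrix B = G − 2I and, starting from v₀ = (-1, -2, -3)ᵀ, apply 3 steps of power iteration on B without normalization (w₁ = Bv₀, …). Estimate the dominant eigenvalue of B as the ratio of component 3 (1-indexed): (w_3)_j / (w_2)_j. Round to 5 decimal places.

-7.65574

B = G − 2I has rows (-1, -2, 1); (-2, 2, -5); (1, -5, -5)
w1 = Bv₀ = (2, 13, 24)
w2 = Bw1 = (-4, -98, -183)
w3 = Bw2 = (17, 727, 1401)
Ratio: 1401/-183 = -7.65574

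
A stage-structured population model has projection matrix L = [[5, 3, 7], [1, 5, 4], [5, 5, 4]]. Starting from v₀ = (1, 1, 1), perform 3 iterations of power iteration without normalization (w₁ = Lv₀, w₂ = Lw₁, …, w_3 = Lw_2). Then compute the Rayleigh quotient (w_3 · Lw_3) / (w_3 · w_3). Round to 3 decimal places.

12.915

w1 = Lv₀ = (5·1 + 3·1 + 7·1; 1·1 + 5·1 + 4·1; 5·1 + 5·1 + 4·1) = (15, 10, 14)
w2 = Lw1 = (5·15 + 3·10 + 7·14; 1·15 + 5·10 + 4·14; 5·15 + 5·10 + 4·14) = (203, 121, 181)
w3 = Lw2 = (2645, 1532, 2344)
Lw3 = (34229, 19681, 30261)
w3·Lw3 = 2645·34229 + 1532·19681 + 2344·30261 = 191618781; w3·w3 = 2645·2645 + 1532·1532 + 2344·2344 = 14837385
λ ≈ 191618781/14837385 = 12.915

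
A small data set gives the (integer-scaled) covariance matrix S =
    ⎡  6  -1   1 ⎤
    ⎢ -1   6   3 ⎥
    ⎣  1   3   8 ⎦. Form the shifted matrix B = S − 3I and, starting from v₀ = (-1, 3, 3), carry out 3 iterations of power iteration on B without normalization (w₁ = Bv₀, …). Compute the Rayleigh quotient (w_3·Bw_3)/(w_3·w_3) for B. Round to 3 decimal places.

B = S − 3I has rows (3, -1, 1); (-1, 3, 3); (1, 3, 5)
w1 = Bv₀ = (3·(-1) + (-1)·3 + 1·3; (-1)·(-1) + 3·3 + 3·3; 1·(-1) + 3·3 + 5·3) = (-3, 19, 23)
w2 = Bw1 = (3·(-3) + (-1)·19 + 1·23; (-1)·(-3) + 3·19 + 3·23; 1·(-3) + 3·19 + 5·23) = (-5, 129, 169)
w3 = Bw2 = (25, 899, 1227)
Bw3 = (403, 6353, 8857)
w3·Bw3 = 16588961; w3·w3 = 2314355; μ ≈ 16588961/2314355 = 7.168

7.168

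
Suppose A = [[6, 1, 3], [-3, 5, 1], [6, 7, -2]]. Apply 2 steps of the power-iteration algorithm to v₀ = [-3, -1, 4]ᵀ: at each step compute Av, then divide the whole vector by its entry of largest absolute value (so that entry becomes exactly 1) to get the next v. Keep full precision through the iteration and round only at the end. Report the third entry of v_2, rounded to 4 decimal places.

Av0 = (-7.00000, 8.00000, -33.00000); divide by -33.00000 → v1 = (0.21212, -0.24242, 1.00000)
Av1 = (4.03030, -0.84848, -2.42424); divide by 4.03030 → v2 = (1.00000, -0.21053, -0.60150)
Requested entry of v2: 80/-133 = -0.6015

-0.6015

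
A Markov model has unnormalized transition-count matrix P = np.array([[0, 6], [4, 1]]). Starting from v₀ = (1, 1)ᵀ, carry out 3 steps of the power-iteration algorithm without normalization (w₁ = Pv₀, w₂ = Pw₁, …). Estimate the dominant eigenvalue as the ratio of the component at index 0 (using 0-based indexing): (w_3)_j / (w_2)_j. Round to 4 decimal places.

5.8000

w1 = Pv₀ = (6, 5)
w2 = Pw1 = (30, 29)
w3 = Pw2 = (174, 149)
Ratio at component: 174 / 30 = 5.8000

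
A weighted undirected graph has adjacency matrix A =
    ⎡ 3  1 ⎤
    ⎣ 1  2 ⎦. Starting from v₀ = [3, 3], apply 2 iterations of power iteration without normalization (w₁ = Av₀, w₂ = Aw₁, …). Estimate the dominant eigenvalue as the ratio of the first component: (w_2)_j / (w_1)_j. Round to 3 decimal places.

λ ≈ 3.750

w1 = Av₀ = (3·3 + 1·3; 1·3 + 2·3) = (12, 9)
w2 = Aw1 = (3·12 + 1·9; 1·12 + 2·9) = (45, 30)
Ratio at component: 45 / 12 = 3.750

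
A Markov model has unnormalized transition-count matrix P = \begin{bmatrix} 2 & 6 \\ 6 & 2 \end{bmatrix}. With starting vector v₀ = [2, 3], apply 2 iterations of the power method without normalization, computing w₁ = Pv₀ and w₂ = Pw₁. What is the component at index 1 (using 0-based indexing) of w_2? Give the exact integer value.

w1 = Pv₀ = (2·2 + 6·3; 6·2 + 2·3) = (22, 18)
w2 = Pw1 = (2·22 + 6·18; 6·22 + 2·18) = (152, 168)
The requested component of w2 is 168.

168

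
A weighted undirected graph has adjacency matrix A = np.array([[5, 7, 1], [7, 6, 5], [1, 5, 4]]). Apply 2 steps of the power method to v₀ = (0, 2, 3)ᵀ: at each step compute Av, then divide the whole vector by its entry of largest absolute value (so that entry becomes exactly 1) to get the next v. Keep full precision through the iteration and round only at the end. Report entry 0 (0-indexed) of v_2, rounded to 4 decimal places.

0.7570

Av0 = (17.00000, 27.00000, 22.00000); divide by 27.00000 → v1 = (0.62963, 1.00000, 0.81481)
Av1 = (10.96296, 14.48148, 8.88889); divide by 14.48148 → v2 = (0.75703, 1.00000, 0.61381)
Requested entry of v2: 296/391 = 0.7570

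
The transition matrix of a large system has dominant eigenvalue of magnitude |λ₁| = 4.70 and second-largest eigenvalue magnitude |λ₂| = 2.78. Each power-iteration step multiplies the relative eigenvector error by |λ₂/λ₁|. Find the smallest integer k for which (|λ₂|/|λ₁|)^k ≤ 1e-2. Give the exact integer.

9

|λ₂/λ₁| = 2.78/4.70 = 0.59149
Need k ≥ ln(1e-2) / ln(0.59149) = -4.6052 / -0.5251 ≈ 8.770
Smallest integer k satisfying the bound: 9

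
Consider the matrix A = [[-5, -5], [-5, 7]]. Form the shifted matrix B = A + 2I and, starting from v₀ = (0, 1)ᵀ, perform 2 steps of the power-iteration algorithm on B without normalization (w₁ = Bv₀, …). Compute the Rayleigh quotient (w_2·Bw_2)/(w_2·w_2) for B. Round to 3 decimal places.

B = A + 2I has rows (-3, -5); (-5, 9)
w1 = Bv₀ = (-5, 9)
w2 = Bw1 = (-30, 106)
Bw2 = (-440, 1104)
w2·Bw2 = 130224; w2·w2 = 12136; μ ≈ 130224/12136 = 10.730

10.730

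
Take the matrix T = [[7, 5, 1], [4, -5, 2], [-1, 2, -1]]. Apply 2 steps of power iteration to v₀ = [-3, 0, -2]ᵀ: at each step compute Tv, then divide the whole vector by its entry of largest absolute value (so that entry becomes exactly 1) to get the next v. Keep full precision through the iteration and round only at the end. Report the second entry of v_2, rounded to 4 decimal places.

0.0085

Tv0 = (-23.00000, -16.00000, 5.00000); divide by -23.00000 → v1 = (1.00000, 0.69565, -0.21739)
Tv1 = (10.26087, 0.08696, 0.60870); divide by 10.26087 → v2 = (1.00000, 0.00847, 0.05932)
Requested entry of v2: -2/-236 = 0.0085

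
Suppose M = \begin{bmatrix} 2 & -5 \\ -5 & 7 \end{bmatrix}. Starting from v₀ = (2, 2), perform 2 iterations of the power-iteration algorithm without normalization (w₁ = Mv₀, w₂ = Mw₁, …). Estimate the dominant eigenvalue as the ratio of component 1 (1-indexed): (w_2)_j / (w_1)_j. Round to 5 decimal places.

w1 = Mv₀ = (2·2 + (-5)·2; (-5)·2 + 7·2) = (-6, 4)
w2 = Mw1 = (2·(-6) + (-5)·4; (-5)·(-6) + 7·4) = (-32, 58)
Ratio at component: -32 / -6 = 5.33333

λ ≈ 5.33333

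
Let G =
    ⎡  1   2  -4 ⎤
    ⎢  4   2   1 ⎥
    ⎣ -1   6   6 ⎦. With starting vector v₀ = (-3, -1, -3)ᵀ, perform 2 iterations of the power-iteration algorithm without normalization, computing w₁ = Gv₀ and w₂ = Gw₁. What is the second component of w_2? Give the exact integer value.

-27

w1 = Gv₀ = (7, -17, -21)
w2 = Gw1 = (57, -27, -235)
The requested component of w2 is -27.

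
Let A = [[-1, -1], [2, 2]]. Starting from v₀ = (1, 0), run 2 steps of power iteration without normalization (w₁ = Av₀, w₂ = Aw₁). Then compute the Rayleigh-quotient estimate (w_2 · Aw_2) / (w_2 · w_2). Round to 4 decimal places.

1.0000

w1 = Av₀ = ((-1)·1 + (-1)·0; 2·1 + 2·0) = (-1, 2)
w2 = Aw1 = ((-1)·(-1) + (-1)·2; 2·(-1) + 2·2) = (-1, 2)
Aw2 = (-1, 2)
w2·Aw2 = (-1)·(-1) + 2·2 = 5; w2·w2 = (-1)·(-1) + 2·2 = 5
λ ≈ 5/5 = 1.0000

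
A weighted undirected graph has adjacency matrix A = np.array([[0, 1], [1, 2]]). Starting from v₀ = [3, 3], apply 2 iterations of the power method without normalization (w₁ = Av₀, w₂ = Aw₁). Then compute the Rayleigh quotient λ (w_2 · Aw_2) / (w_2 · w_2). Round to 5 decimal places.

w1 = Av₀ = (0·3 + 1·3; 1·3 + 2·3) = (3, 9)
w2 = Aw1 = (0·3 + 1·9; 1·3 + 2·9) = (9, 21)
Aw2 = (21, 51)
w2·Aw2 = 9·21 + 21·51 = 1260; w2·w2 = 9·9 + 21·21 = 522
λ ≈ 1260/522 = 2.41379

2.41379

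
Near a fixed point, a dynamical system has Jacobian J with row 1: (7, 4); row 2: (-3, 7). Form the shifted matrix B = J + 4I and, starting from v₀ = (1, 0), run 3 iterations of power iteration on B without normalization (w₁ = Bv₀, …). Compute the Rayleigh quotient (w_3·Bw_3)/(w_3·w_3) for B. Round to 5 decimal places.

μ ≈ 10.50351

B = J + 4I has rows (11, 4); (-3, 11)
w1 = Bv₀ = (11, -3)
w2 = Bw1 = (109, -66)
w3 = Bw2 = (935, -1053)
Bw3 = (6073, -14388)
w3·Bw3 = 20828819; w3·w3 = 1983034; μ ≈ 20828819/1983034 = 10.50351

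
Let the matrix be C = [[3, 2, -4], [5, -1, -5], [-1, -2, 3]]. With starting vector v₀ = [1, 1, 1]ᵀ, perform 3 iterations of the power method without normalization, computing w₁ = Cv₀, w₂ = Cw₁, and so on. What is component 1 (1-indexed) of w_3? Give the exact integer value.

11

w1 = Cv₀ = (1, -1, 0)
w2 = Cw1 = (1, 6, 1)
w3 = Cw2 = (11, -6, -10)
The requested component of w3 is 11.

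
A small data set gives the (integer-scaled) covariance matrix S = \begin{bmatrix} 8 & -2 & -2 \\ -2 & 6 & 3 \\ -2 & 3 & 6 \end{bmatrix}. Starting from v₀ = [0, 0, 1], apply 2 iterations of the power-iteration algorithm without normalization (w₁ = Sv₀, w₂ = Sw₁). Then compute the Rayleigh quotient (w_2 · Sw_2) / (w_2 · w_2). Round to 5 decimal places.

11.07582

w1 = Sv₀ = (-2, 3, 6)
w2 = Sw1 = (-34, 40, 49)
Sw2 = (-450, 455, 482)
w2·Sw2 = (-34)·(-450) + 40·455 + 49·482 = 57118; w2·w2 = (-34)·(-34) + 40·40 + 49·49 = 5157
λ ≈ 57118/5157 = 11.07582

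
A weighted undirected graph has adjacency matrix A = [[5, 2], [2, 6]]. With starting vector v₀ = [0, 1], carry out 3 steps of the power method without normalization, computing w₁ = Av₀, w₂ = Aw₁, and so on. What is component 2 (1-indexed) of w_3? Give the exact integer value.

w1 = Av₀ = (5·0 + 2·1; 2·0 + 6·1) = (2, 6)
w2 = Aw1 = (5·2 + 2·6; 2·2 + 6·6) = (22, 40)
w3 = Aw2 = (190, 284)
The requested component of w3 is 284.

284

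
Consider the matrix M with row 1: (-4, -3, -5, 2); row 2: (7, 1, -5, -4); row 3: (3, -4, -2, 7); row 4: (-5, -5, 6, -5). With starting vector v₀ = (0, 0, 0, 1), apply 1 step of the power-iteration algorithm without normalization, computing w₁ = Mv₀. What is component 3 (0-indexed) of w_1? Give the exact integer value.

w1 = Mv₀ = (2, -4, 7, -5)
The requested component of w1 is -5.

-5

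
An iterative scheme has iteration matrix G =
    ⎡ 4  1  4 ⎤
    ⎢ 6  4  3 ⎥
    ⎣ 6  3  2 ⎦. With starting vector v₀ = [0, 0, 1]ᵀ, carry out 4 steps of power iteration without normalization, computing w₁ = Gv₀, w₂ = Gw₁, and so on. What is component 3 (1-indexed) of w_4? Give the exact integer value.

w1 = Gv₀ = (4·0 + 1·0 + 4·1; 6·0 + 4·0 + 3·1; 6·0 + 3·0 + 2·1) = (4, 3, 2)
w2 = Gw1 = (4·4 + 1·3 + 4·2; 6·4 + 4·3 + 3·2; 6·4 + 3·3 + 2·2) = (27, 42, 37)
w3 = Gw2 = (298, 441, 362)
w4 = Gw3 = (3081, 4638, 3835)
The requested component of w4 is 3835.

3835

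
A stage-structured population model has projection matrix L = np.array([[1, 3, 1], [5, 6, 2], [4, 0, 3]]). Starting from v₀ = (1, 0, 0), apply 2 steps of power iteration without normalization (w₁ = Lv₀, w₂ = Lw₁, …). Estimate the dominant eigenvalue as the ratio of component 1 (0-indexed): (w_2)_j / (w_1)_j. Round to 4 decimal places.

λ ≈ 8.6000

w1 = Lv₀ = (1·1 + 3·0 + 1·0; 5·1 + 6·0 + 2·0; 4·1 + 0·0 + 3·0) = (1, 5, 4)
w2 = Lw1 = (1·1 + 3·5 + 1·4; 5·1 + 6·5 + 2·4; 4·1 + 0·5 + 3·4) = (20, 43, 16)
Ratio at component: 43 / 5 = 8.6000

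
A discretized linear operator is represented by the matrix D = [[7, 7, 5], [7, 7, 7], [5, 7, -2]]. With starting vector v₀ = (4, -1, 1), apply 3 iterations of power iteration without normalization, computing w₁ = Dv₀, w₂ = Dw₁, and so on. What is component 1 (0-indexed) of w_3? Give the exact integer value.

w1 = Dv₀ = (7·4 + 7·(-1) + 5·1; 7·4 + 7·(-1) + 7·1; 5·4 + 7·(-1) + (-2)·1) = (26, 28, 11)
w2 = Dw1 = (7·26 + 7·28 + 5·11; 7·26 + 7·28 + 7·11; 5·26 + 7·28 + (-2)·11) = (433, 455, 304)
w3 = Dw2 = (7736, 8344, 4742)
The requested component of w3 is 8344.

8344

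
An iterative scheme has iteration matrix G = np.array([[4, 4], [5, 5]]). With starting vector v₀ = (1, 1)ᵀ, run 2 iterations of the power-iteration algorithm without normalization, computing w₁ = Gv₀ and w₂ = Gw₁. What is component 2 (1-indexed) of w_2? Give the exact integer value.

90

w1 = Gv₀ = (8, 10)
w2 = Gw1 = (72, 90)
The requested component of w2 is 90.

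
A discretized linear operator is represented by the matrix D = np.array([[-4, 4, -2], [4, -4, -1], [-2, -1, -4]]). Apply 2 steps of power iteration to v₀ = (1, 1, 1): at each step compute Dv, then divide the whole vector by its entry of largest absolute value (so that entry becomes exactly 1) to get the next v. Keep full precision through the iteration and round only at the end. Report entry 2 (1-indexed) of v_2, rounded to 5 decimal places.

Dv0 = (-2.000000, -1.000000, -7.000000); divide by -7.000000 → v1 = (0.285714, 0.142857, 1.000000)
Dv1 = (-2.571429, -0.428571, -4.714286); divide by -4.714286 → v2 = (0.545455, 0.090909, 1.000000)
Requested entry of v2: 3/33 = 0.09091

0.09091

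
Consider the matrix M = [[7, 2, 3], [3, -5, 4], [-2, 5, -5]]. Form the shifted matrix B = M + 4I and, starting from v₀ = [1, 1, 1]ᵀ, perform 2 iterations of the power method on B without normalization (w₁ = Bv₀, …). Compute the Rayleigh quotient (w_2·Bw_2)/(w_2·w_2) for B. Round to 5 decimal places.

μ ≈ 11.39181

B = M + 4I has rows (11, 2, 3); (3, -1, 4); (-2, 5, -1)
w1 = Bv₀ = (11·1 + 2·1 + 3·1; 3·1 + (-1)·1 + 4·1; (-2)·1 + 5·1 + (-1)·1) = (16, 6, 2)
w2 = Bw1 = (11·16 + 2·6 + 3·2; 3·16 + (-1)·6 + 4·2; (-2)·16 + 5·6 + (-1)·2) = (194, 50, -4)
Bw2 = (2222, 516, -134)
w2·Bw2 = 457404; w2·w2 = 40152; μ ≈ 457404/40152 = 11.39181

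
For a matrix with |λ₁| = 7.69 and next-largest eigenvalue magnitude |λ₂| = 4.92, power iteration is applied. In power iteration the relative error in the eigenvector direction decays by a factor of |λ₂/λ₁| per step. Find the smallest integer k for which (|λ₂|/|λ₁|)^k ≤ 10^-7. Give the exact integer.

|λ₂/λ₁| = 4.92/7.69 = 0.63979
Need k ≥ ln(10^-7) / ln(0.63979) = -16.1181 / -0.4466 ≈ 36.090
Smallest integer k satisfying the bound: 37

37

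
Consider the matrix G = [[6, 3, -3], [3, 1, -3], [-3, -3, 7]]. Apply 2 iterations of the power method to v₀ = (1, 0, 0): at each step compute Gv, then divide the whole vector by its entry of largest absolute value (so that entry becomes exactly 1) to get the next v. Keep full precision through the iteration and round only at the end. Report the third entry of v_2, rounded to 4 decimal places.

-0.8889

Gv0 = (6.00000, 3.00000, -3.00000); divide by 6.00000 → v1 = (1.00000, 0.50000, -0.50000)
Gv1 = (9.00000, 5.00000, -8.00000); divide by 9.00000 → v2 = (1.00000, 0.55556, -0.88889)
Requested entry of v2: -48/54 = -0.8889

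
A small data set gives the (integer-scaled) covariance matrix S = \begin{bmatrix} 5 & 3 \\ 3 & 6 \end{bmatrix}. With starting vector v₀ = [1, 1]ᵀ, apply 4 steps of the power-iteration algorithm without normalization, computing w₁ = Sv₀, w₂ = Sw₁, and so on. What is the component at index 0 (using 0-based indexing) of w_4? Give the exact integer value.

w1 = Sv₀ = (5·1 + 3·1; 3·1 + 6·1) = (8, 9)
w2 = Sw1 = (5·8 + 3·9; 3·8 + 6·9) = (67, 78)
w3 = Sw2 = (569, 669)
w4 = Sw3 = (4852, 5721)
The requested component of w4 is 4852.

4852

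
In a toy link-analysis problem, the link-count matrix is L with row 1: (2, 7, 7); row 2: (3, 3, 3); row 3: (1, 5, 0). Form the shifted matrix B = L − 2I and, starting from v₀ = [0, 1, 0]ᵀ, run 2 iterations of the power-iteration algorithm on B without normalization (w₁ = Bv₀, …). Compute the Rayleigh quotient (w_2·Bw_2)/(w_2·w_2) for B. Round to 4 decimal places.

5.7906

B = L − 2I has rows (0, 7, 7); (3, 1, 3); (1, 5, -2)
w1 = Bv₀ = (0·0 + 7·1 + 7·0; 3·0 + 1·1 + 3·0; 1·0 + 5·1 + (-2)·0) = (7, 1, 5)
w2 = Bw1 = (0·7 + 7·1 + 7·5; 3·7 + 1·1 + 3·5; 1·7 + 5·1 + (-2)·5) = (42, 37, 2)
Bw2 = (273, 169, 223)
w2·Bw2 = 18165; w2·w2 = 3137; μ ≈ 18165/3137 = 5.7906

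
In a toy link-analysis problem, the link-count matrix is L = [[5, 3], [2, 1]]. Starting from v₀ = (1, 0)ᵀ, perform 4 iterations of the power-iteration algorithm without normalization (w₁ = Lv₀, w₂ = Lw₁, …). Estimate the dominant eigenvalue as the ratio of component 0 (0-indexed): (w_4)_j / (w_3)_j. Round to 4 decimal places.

λ ≈ 6.1623

w1 = Lv₀ = (5·1 + 3·0; 2·1 + 1·0) = (5, 2)
w2 = Lw1 = (5·5 + 3·2; 2·5 + 1·2) = (31, 12)
w3 = Lw2 = (191, 74)
w4 = Lw3 = (1177, 456)
Ratio at component: 1177 / 191 = 6.1623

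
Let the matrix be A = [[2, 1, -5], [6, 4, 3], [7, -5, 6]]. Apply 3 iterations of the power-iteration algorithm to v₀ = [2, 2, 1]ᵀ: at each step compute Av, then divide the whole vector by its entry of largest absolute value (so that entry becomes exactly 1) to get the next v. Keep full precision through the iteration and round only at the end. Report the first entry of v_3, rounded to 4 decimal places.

Av0 = (1.00000, 23.00000, 10.00000); divide by 23.00000 → v1 = (0.04348, 1.00000, 0.43478)
Av1 = (-1.08696, 5.56522, -2.08696); divide by 5.56522 → v2 = (-0.19531, 1.00000, -0.37500)
Av2 = (2.48438, 1.70313, -8.61719); divide by -8.61719 → v3 = (-0.28830, -0.19764, 1.00000)
Requested entry of v3: 318/-1103 = -0.2883

-0.2883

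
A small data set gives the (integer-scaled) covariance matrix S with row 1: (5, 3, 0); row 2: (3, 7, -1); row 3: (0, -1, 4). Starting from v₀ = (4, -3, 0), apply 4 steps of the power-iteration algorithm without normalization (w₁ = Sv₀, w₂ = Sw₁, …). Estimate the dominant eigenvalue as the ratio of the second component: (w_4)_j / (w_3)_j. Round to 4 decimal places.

6.9643

w1 = Sv₀ = (11, -9, 3)
w2 = Sw1 = (28, -33, 21)
w3 = Sw2 = (41, -168, 117)
w4 = Sw3 = (-299, -1170, 636)
Ratio at component: -1170 / -168 = 6.9643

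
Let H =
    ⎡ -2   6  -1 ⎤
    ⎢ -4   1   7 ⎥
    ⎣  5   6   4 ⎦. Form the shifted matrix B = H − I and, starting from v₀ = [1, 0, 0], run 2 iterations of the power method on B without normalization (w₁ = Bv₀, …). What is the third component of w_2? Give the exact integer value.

B = H − I has rows (-3, 6, -1); (-4, 0, 7); (5, 6, 3)
w1 = Bv₀ = (-3, -4, 5)
w2 = Bw1 = (-20, 47, -24)
Requested component of w2: -24

-24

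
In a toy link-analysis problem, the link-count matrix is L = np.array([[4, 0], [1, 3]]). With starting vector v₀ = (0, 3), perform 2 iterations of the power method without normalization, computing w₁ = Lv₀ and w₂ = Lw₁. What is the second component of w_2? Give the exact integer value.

w1 = Lv₀ = (4·0 + 0·3; 1·0 + 3·3) = (0, 9)
w2 = Lw1 = (4·0 + 0·9; 1·0 + 3·9) = (0, 27)
The requested component of w2 is 27.

27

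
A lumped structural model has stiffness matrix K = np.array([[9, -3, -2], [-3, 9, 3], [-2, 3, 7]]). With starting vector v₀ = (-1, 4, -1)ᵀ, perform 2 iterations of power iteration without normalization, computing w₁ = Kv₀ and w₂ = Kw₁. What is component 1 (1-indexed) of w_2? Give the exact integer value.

w1 = Kv₀ = (-19, 36, 7)
w2 = Kw1 = (-293, 402, 195)
The requested component of w2 is -293.

-293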